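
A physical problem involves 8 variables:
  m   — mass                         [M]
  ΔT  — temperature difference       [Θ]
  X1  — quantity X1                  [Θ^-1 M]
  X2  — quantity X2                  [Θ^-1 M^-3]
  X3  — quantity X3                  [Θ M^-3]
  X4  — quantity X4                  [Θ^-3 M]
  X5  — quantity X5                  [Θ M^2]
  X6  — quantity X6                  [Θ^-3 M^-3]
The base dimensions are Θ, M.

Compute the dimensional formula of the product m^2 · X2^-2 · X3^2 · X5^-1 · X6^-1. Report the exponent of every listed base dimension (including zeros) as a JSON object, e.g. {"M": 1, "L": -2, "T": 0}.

Write exponents as rows Θ,M / cols m,ΔT,X1,X2,X3,X4,X5,X6:
  Θ: [ 0  1 -1 -1  1 -3  1 -3]
  M: [ 1  0  1 -3 -3  1  2 -3]
  [Θ]: (2)·0+(-2)·-1+(2)·1+(-1)·1+(-1)·-3 = 6
  [M]: (2)·1+(-2)·-3+(2)·-3+(-1)·2+(-1)·-3 = 3
⇒ Θ^6 M^3

{"Θ": 6, "M": 3}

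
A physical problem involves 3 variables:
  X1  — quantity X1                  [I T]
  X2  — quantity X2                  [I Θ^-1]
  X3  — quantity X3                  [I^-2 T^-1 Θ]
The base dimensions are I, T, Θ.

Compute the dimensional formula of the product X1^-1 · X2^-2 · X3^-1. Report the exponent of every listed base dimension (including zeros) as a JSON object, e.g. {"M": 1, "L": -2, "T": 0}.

Write exponents as rows I,T,Θ / cols X1,X2,X3:
  I: [ 1  1 -2]
  T: [ 1  0 -1]
  Θ: [ 0 -1  1]
  [I]: (-1)·1+(-2)·1+(-1)·-2 = -1
  [T]: (-1)·1+(-2)·0+(-1)·-1 = 0
  [Θ]: (-1)·0+(-2)·-1+(-1)·1 = 1
⇒ I^-1 Θ

{"I": -1, "T": 0, "Θ": 1}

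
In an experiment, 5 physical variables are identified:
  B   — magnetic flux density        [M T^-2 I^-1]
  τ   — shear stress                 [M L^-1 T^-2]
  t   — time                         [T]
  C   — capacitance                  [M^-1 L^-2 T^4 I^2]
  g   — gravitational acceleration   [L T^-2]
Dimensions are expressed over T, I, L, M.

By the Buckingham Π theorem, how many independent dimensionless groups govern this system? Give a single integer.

Write exponents as rows T,I,L,M / cols B,τ,t,C,g:
  T: [-2 -2  1  4 -2]
  I: [-1  0  0  2  0]
  L: [ 0 -1  0 -2  1]
  M: [ 1  1  0 -1  0]
Echelon form has 4 nonzero rows (pivots: B,τ,t,C)
5 vars − rank 4 = 1 Π group

1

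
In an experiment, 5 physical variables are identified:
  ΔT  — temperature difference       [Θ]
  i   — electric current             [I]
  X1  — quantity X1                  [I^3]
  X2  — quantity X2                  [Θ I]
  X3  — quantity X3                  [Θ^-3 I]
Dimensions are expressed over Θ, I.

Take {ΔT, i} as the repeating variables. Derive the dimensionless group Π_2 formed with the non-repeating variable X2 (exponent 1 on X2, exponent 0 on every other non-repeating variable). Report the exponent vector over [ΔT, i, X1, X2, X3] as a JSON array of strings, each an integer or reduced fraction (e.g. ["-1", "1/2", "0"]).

["-1", "-1", "0", "1", "0"]

Exponent matrix [Θ,I] × [ΔT,i,X1,X2,X3]:
  Θ: [ 1  0  0  1 -3]
  I: [ 0  1  3  1  1]
RREF → pivots at {ΔT,i} ⇒ r = 2
Repeat: ΔT,i; free: X1,X2,X3
RREF:
  r0: [   1    0    0    1   -3]
  r1: [   0    1    3    1    1]
Fix exponent of X2 at 1, X1 at 0, X3 at 0; solve each RREF row for its pivot's exponent:
  r0: exp(ΔT) + (1)·1 = 0 ⇒ exp(ΔT) = -1
  r1: exp(i) + (1)·1 = 0 ⇒ exp(i) = -1
Π_2 = ΔT^-1 · i^-1 · X2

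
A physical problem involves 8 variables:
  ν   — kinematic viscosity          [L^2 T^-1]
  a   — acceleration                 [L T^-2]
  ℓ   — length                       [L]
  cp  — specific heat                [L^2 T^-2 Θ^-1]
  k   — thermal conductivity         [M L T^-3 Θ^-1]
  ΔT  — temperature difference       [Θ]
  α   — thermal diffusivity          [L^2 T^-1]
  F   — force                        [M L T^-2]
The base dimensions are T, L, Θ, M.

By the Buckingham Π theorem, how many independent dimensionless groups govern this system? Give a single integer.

4

Exponent matrix [T,L,Θ,M] × [ν,a,ℓ,cp,k,ΔT,α,F]:
  T: [-1 -2  0 -2 -3  0 -1 -2]
  L: [ 2  1  1  2  1  0  2  1]
  Θ: [ 0  0  0 -1 -1  1  0  0]
  M: [ 0  0  0  0  1  0  0  1]
Row reduction gives pivot columns ν,a,cp,k; rank = 4
8 vars − rank 4 = 4 Π groups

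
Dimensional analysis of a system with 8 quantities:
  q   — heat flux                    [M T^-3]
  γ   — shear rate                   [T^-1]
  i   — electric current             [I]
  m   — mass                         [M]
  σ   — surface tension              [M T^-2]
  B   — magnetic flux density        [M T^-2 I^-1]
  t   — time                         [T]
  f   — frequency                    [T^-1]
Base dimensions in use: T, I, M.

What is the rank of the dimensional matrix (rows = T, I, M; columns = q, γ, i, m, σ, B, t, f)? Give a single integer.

Write exponents as rows T,I,M / cols q,γ,i,m,σ,B,t,f:
  T: [-3 -1  0  0 -2 -2  1 -1]
  I: [ 0  0  1  0  0 -1  0  0]
  M: [ 1  0  0  1  1  1  0  0]
Row reduction gives pivot columns q,γ,i; rank = 3

3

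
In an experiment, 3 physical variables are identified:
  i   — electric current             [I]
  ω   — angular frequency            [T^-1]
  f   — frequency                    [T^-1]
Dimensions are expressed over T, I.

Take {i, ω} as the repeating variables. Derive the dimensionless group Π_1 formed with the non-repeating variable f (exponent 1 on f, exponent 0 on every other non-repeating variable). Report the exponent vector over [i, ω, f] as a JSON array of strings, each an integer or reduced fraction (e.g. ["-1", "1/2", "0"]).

["0", "-1", "1"]

Write exponents as rows T,I / cols i,ω,f:
  T: [ 0 -1 -1]
  I: [ 1  0  0]
Row reduction gives pivot columns i,ω; rank = 2
Pivot set = {i,ω}, free = {f}
RREF:
  r0: [   1    0    0]
  r1: [   0    1    1]
Fix exponent of f at 1; solve each RREF row for its pivot's exponent:
  r0: exp(i) + (0)·1 = 0 ⇒ exp(i) = 0
  r1: exp(ω) + (1)·1 = 0 ⇒ exp(ω) = -1
Π_1 = ω^-1 · f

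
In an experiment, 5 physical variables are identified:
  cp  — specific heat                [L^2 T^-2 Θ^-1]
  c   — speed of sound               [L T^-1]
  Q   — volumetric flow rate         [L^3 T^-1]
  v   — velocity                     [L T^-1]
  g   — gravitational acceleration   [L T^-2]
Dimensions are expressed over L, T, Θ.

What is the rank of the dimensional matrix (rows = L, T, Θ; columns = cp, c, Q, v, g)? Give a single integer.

3

Exponent matrix [L,T,Θ] × [cp,c,Q,v,g]:
  L: [ 2  1  3  1  1]
  T: [-2 -1 -1 -1 -2]
  Θ: [-1  0  0  0  0]
RREF → pivots at {cp,c,Q} ⇒ r = 3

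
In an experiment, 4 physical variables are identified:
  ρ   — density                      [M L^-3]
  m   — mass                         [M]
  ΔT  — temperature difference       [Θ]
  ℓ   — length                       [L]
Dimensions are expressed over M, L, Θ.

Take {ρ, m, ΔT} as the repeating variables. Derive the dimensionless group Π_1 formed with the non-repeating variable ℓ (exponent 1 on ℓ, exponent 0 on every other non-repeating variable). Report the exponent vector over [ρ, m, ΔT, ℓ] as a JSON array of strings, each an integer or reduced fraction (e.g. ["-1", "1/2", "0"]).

Exponent matrix [M,L,Θ] × [ρ,m,ΔT,ℓ]:
  M: [ 1  1  0  0]
  L: [-3  0  0  1]
  Θ: [ 0  0  1  0]
Row reduction gives pivot columns ρ,m,ΔT; rank = 3
Pivot set = {ρ,m,ΔT}, free = {ℓ}
RREF:
  r0: [   1    0    0 -1/3]
  r1: [   0    1    0  1/3]
  r2: [   0    0    1    0]
Fix exponent of ℓ at 1; solve each RREF row for its pivot's exponent:
  r0: exp(ρ) + (-1/3)·1 = 0 ⇒ exp(ρ) = 1/3
  r1: exp(m) + (1/3)·1 = 0 ⇒ exp(m) = -1/3
  r2: exp(ΔT) + (0)·1 = 0 ⇒ exp(ΔT) = 0
Π_1 = ρ^(1/3) · m^(-1/3) · ℓ

["1/3", "-1/3", "0", "1"]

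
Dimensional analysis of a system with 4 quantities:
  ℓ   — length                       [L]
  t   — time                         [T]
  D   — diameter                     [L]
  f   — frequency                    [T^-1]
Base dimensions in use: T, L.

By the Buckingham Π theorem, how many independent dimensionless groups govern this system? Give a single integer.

Write exponents as rows T,L / cols ℓ,t,D,f:
  T: [ 0  1  0 -1]
  L: [ 1  0  1  0]
Row reduction gives pivot columns ℓ,t; rank = 2
Π count = n − r = 4 − 2 = 2

2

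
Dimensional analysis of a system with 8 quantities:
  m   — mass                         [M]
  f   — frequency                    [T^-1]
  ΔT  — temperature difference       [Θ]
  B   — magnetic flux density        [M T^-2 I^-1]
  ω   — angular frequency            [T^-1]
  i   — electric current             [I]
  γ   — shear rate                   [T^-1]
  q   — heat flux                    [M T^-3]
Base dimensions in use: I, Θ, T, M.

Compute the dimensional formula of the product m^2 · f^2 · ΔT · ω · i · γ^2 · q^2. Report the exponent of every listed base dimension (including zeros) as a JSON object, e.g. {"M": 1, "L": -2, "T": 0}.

{"I": 1, "Θ": 1, "T": -11, "M": 4}

Dimensional matrix (I×Θ×T×M by m×f×ΔT×B×ω×i×γ×q):
  I: [ 0  0  0 -1  0  1  0  0]
  Θ: [ 0  0  1  0  0  0  0  0]
  T: [ 0 -1  0 -2 -1  0 -1 -3]
  M: [ 1  0  0  1  0  0  0  1]
  [I]: (2)·0+(2)·0+(1)·0+(1)·0+(1)·1+(2)·0+(2)·0 = 1
  [Θ]: (2)·0+(2)·0+(1)·1+(1)·0+(1)·0+(2)·0+(2)·0 = 1
  [T]: (2)·0+(2)·-1+(1)·0+(1)·-1+(1)·0+(2)·-1+(2)·-3 = -11
  [M]: (2)·1+(2)·0+(1)·0+(1)·0+(1)·0+(2)·0+(2)·1 = 4
⇒ I Θ T^-11 M^4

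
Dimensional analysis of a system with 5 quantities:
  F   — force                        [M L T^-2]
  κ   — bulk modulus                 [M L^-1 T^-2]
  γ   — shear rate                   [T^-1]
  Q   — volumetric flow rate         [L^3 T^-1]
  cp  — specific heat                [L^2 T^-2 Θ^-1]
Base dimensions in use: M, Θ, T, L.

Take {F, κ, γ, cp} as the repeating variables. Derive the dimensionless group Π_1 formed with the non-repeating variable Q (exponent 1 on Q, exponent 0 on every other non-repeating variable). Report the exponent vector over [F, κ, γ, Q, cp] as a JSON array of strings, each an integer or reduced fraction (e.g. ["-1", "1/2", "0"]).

Dimensional matrix (M×Θ×T×L by F×κ×γ×Q×cp):
  M: [ 1  1  0  0  0]
  Θ: [ 0  0  0  0 -1]
  T: [-2 -2 -1 -1 -2]
  L: [ 1 -1  0  3  2]
RREF → pivots at {F,κ,γ,cp} ⇒ r = 4
Repeat: F,κ,γ,cp; free: Q
RREF:
  r0: [   1    0    0  3/2    0]
  r1: [   0    1    0 -3/2    0]
  r2: [   0    0    1    1    0]
  r3: [   0    0    0    0    1]
Fix exponent of Q at 1; solve each RREF row for its pivot's exponent:
  r0: exp(F) + (3/2)·1 = 0 ⇒ exp(F) = -3/2
  r1: exp(κ) + (-3/2)·1 = 0 ⇒ exp(κ) = 3/2
  r2: exp(γ) + (1)·1 = 0 ⇒ exp(γ) = -1
  r3: exp(cp) + (0)·1 = 0 ⇒ exp(cp) = 0
Π_1 = F^(-3/2) · κ^(3/2) · γ^-1 · Q

["-3/2", "3/2", "-1", "1", "0"]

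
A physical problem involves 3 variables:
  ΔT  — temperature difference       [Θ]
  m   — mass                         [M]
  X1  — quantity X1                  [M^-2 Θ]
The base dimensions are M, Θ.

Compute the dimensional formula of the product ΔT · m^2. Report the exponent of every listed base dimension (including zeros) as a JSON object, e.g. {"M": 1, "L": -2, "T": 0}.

Write exponents as rows M,Θ / cols ΔT,m,X1:
  M: [ 0  1 -2]
  Θ: [ 1  0  1]
  [M]: (1)·0+(2)·1 = 2
  [Θ]: (1)·1+(2)·0 = 1
⇒ M^2 Θ

{"M": 2, "Θ": 1}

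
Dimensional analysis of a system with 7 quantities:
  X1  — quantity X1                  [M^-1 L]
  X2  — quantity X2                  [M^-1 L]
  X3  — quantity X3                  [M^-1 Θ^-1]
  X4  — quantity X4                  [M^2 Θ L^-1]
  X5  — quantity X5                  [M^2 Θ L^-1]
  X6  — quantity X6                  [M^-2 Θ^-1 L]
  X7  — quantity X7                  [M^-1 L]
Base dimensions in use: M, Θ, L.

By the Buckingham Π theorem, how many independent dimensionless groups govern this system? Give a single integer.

5

Exponent matrix [M,Θ,L] × [X1,X2,X3,X4,X5,X6,X7]:
  M: [-1 -1 -1  2  2 -2 -1]
  Θ: [ 0  0 -1  1  1 -1  0]
  L: [ 1  1  0 -1 -1  1  1]
RREF → pivots at {X1,X3} ⇒ r = 2
n=7, r=2 ⇒ 5 dimensionless groups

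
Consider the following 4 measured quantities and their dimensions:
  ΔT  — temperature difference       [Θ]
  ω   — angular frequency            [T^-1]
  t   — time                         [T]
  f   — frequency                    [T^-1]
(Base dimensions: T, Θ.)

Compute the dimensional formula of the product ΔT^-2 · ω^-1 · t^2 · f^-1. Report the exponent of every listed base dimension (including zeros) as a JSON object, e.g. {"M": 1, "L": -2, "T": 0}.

Write exponents as rows T,Θ / cols ΔT,ω,t,f:
  T: [ 0 -1  1 -1]
  Θ: [ 1  0  0  0]
  [T]: (-2)·0+(-1)·-1+(2)·1+(-1)·-1 = 4
  [Θ]: (-2)·1+(-1)·0+(2)·0+(-1)·0 = -2
⇒ T^4 Θ^-2

{"T": 4, "Θ": -2}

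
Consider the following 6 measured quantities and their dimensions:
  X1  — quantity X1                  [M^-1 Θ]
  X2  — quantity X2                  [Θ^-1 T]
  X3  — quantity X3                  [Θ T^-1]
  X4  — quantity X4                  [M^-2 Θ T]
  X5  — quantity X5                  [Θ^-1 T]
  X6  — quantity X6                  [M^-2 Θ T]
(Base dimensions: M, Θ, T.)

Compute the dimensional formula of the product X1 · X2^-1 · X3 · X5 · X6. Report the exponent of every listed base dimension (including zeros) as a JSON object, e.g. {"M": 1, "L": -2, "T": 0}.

Dimensional matrix (M×Θ×T by X1×X2×X3×X4×X5×X6):
  M: [-1  0  0 -2  0 -2]
  Θ: [ 1 -1  1  1 -1  1]
  T: [ 0  1 -1  1  1  1]
  [M]: (1)·-1+(-1)·0+(1)·0+(1)·0+(1)·-2 = -3
  [Θ]: (1)·1+(-1)·-1+(1)·1+(1)·-1+(1)·1 = 3
  [T]: (1)·0+(-1)·1+(1)·-1+(1)·1+(1)·1 = 0
⇒ M^-3 Θ^3

{"M": -3, "Θ": 3, "T": 0}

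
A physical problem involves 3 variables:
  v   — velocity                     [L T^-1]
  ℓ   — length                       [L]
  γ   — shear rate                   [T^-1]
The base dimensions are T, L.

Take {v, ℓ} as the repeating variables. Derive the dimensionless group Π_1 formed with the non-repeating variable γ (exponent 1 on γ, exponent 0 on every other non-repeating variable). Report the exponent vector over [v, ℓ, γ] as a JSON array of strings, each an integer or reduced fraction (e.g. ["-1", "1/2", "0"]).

Exponent matrix [T,L] × [v,ℓ,γ]:
  T: [-1  0 -1]
  L: [ 1  1  0]
Row reduction gives pivot columns v,ℓ; rank = 2
Pivot set = {v,ℓ}, free = {γ}
RREF:
  r0: [   1    0    1]
  r1: [   0    1   -1]
Fix exponent of γ at 1; solve each RREF row for its pivot's exponent:
  r0: exp(v) + (1)·1 = 0 ⇒ exp(v) = -1
  r1: exp(ℓ) + (-1)·1 = 0 ⇒ exp(ℓ) = 1
Π_1 = v^-1 · ℓ · γ

["-1", "1", "1"]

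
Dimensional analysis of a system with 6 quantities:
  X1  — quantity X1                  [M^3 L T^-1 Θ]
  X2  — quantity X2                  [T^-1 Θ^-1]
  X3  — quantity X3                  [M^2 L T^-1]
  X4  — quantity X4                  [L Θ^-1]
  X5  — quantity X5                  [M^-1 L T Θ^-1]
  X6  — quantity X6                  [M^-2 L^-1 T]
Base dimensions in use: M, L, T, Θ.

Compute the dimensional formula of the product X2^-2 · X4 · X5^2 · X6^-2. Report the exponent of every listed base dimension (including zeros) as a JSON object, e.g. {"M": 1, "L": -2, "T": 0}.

Exponent matrix [M,L,T,Θ] × [X1,X2,X3,X4,X5,X6]:
  M: [ 3  0  2  0 -1 -2]
  L: [ 1  0  1  1  1 -1]
  T: [-1 -1 -1  0  1  1]
  Θ: [ 1 -1  0 -1 -1  0]
  [M]: (-2)·0+(1)·0+(2)·-1+(-2)·-2 = 2
  [L]: (-2)·0+(1)·1+(2)·1+(-2)·-1 = 5
  [T]: (-2)·-1+(1)·0+(2)·1+(-2)·1 = 2
  [Θ]: (-2)·-1+(1)·-1+(2)·-1+(-2)·0 = -1
⇒ M^2 L^5 T^2 Θ^-1

{"M": 2, "L": 5, "T": 2, "Θ": -1}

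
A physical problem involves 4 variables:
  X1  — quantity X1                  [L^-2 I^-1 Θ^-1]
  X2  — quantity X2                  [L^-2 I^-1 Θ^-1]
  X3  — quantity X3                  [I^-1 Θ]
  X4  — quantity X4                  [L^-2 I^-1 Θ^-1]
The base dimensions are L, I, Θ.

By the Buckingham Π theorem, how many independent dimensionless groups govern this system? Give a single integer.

2

Write exponents as rows L,I,Θ / cols X1,X2,X3,X4:
  L: [-2 -2  0 -2]
  I: [-1 -1 -1 -1]
  Θ: [-1 -1  1 -1]
Echelon form has 2 nonzero rows (pivots: X1,X3)
4 vars − rank 2 = 2 Π groups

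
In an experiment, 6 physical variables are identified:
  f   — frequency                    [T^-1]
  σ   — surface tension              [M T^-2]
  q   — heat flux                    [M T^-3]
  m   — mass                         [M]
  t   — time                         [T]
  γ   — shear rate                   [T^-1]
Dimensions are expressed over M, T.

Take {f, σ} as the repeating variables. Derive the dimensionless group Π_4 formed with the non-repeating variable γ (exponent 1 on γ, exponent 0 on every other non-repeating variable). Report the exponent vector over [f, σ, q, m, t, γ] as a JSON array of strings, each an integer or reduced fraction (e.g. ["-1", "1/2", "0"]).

Dimensional matrix (M×T by f×σ×q×m×t×γ):
  M: [ 0  1  1  1  0  0]
  T: [-1 -2 -3  0  1 -1]
RREF → pivots at {f,σ} ⇒ r = 2
Pivot set = {f,σ}, free = {q,m,t,γ}
RREF:
  r0: [   1    0    1   -2   -1    1]
  r1: [   0    1    1    1    0    0]
Fix exponent of γ at 1, q at 0, m at 0, t at 0; solve each RREF row for its pivot's exponent:
  r0: exp(f) + (1)·1 = 0 ⇒ exp(f) = -1
  r1: exp(σ) + (0)·1 = 0 ⇒ exp(σ) = 0
Π_4 = f^-1 · γ

["-1", "0", "0", "0", "0", "1"]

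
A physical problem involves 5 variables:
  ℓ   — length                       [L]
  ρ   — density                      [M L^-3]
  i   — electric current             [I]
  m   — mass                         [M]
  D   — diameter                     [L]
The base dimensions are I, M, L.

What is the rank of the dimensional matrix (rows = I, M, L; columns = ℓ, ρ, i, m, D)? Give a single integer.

Exponent matrix [I,M,L] × [ℓ,ρ,i,m,D]:
  I: [ 0  0  1  0  0]
  M: [ 0  1  0  1  0]
  L: [ 1 -3  0  0  1]
RREF → pivots at {ℓ,ρ,i} ⇒ r = 3

3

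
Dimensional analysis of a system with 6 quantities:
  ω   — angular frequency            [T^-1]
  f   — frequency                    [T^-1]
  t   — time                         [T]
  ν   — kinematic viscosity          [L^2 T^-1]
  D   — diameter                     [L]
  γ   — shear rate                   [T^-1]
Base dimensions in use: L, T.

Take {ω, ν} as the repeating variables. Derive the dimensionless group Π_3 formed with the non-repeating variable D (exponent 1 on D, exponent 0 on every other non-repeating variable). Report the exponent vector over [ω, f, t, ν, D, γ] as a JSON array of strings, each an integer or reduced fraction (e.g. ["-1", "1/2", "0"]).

["1/2", "0", "0", "-1/2", "1", "0"]

Write exponents as rows L,T / cols ω,f,t,ν,D,γ:
  L: [ 0  0  0  2  1  0]
  T: [-1 -1  1 -1  0 -1]
RREF → pivots at {ω,ν} ⇒ r = 2
Repeat: ω,ν; free: f,t,D,γ
RREF:
  r0: [   1    1   -1    0 -1/2    1]
  r1: [   0    0    0    1  1/2    0]
Fix exponent of D at 1, f at 0, t at 0, γ at 0; solve each RREF row for its pivot's exponent:
  r0: exp(ω) + (-1/2)·1 = 0 ⇒ exp(ω) = 1/2
  r1: exp(ν) + (1/2)·1 = 0 ⇒ exp(ν) = -1/2
Π_3 = ω^(1/2) · ν^(-1/2) · D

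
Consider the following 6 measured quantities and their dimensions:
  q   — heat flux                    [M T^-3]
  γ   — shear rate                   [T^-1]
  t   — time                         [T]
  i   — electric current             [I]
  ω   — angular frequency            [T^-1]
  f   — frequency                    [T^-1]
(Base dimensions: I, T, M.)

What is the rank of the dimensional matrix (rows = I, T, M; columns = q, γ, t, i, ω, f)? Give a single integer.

Dimensional matrix (I×T×M by q×γ×t×i×ω×f):
  I: [ 0  0  0  1  0  0]
  T: [-3 -1  1  0 -1 -1]
  M: [ 1  0  0  0  0  0]
RREF → pivots at {q,γ,i} ⇒ r = 3

3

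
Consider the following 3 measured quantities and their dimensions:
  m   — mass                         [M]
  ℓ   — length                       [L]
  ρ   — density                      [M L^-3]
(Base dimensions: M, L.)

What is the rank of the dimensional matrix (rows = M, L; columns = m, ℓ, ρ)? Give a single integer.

Write exponents as rows M,L / cols m,ℓ,ρ:
  M: [ 1  0  1]
  L: [ 0  1 -3]
Echelon form has 2 nonzero rows (pivots: m,ℓ)

2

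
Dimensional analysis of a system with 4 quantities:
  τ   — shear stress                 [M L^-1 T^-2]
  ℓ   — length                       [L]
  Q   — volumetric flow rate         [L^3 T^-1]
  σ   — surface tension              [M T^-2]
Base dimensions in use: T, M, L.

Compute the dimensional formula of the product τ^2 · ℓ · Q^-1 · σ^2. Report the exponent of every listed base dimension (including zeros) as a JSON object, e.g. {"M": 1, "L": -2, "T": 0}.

{"T": -7, "M": 4, "L": -4}

Dimensional matrix (T×M×L by τ×ℓ×Q×σ):
  T: [-2  0 -1 -2]
  M: [ 1  0  0  1]
  L: [-1  1  3  0]
  [T]: (2)·-2+(1)·0+(-1)·-1+(2)·-2 = -7
  [M]: (2)·1+(1)·0+(-1)·0+(2)·1 = 4
  [L]: (2)·-1+(1)·1+(-1)·3+(2)·0 = -4
⇒ T^-7 M^4 L^-4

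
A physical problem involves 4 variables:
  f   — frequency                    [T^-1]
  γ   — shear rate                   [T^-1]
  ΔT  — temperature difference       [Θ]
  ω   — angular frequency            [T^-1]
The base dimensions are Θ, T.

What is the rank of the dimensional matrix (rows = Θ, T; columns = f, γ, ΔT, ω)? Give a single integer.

Dimensional matrix (Θ×T by f×γ×ΔT×ω):
  Θ: [ 0  0  1  0]
  T: [-1 -1  0 -1]
Echelon form has 2 nonzero rows (pivots: f,ΔT)

2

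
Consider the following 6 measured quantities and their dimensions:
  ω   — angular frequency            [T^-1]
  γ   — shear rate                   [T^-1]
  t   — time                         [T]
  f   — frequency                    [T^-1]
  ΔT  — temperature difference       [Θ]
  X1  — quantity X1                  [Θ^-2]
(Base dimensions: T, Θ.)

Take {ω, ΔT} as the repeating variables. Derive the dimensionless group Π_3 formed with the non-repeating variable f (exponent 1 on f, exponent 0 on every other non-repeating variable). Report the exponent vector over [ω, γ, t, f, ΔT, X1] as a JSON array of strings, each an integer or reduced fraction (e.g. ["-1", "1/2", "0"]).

["-1", "0", "0", "1", "0", "0"]

Exponent matrix [T,Θ] × [ω,γ,t,f,ΔT,X1]:
  T: [-1 -1  1 -1  0  0]
  Θ: [ 0  0  0  0  1 -2]
Echelon form has 2 nonzero rows (pivots: ω,ΔT)
Pivot set = {ω,ΔT}, free = {γ,t,f,X1}
RREF:
  r0: [   1    1   -1    1    0    0]
  r1: [   0    0    0    0    1   -2]
Fix exponent of f at 1, γ at 0, t at 0, X1 at 0; solve each RREF row for its pivot's exponent:
  r0: exp(ω) + (1)·1 = 0 ⇒ exp(ω) = -1
  r1: exp(ΔT) + (0)·1 = 0 ⇒ exp(ΔT) = 0
Π_3 = ω^-1 · f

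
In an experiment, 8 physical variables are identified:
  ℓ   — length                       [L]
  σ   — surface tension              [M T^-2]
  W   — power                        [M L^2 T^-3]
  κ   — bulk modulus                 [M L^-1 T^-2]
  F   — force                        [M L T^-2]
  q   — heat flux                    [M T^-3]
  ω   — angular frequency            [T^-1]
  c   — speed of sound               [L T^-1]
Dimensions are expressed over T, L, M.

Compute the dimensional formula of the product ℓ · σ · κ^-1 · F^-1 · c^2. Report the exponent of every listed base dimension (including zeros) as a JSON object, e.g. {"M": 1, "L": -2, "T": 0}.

{"T": 0, "L": 3, "M": -1}

Dimensional matrix (T×L×M by ℓ×σ×W×κ×F×q×ω×c):
  T: [ 0 -2 -3 -2 -2 -3 -1 -1]
  L: [ 1  0  2 -1  1  0  0  1]
  M: [ 0  1  1  1  1  1  0  0]
  [T]: (1)·0+(1)·-2+(-1)·-2+(-1)·-2+(2)·-1 = 0
  [L]: (1)·1+(1)·0+(-1)·-1+(-1)·1+(2)·1 = 3
  [M]: (1)·0+(1)·1+(-1)·1+(-1)·1+(2)·0 = -1
⇒ L^3 M^-1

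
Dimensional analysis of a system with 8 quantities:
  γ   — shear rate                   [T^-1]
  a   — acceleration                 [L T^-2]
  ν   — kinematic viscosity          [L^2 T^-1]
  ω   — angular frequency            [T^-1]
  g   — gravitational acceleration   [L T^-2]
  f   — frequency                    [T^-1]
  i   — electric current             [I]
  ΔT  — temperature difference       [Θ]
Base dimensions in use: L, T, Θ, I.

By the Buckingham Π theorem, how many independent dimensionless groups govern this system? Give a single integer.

Exponent matrix [L,T,Θ,I] × [γ,a,ν,ω,g,f,i,ΔT]:
  L: [ 0  1  2  0  1  0  0  0]
  T: [-1 -2 -1 -1 -2 -1  0  0]
  Θ: [ 0  0  0  0  0  0  0  1]
  I: [ 0  0  0  0  0  0  1  0]
Echelon form has 4 nonzero rows (pivots: γ,a,i,ΔT)
8 vars − rank 4 = 4 Π groups

4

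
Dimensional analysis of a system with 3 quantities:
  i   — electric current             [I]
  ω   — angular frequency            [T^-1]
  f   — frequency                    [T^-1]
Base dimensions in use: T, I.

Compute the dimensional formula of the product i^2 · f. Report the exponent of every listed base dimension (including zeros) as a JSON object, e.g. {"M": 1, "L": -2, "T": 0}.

{"T": -1, "I": 2}

Write exponents as rows T,I / cols i,ω,f:
  T: [ 0 -1 -1]
  I: [ 1  0  0]
  [T]: (2)·0+(1)·-1 = -1
  [I]: (2)·1+(1)·0 = 2
⇒ T^-1 I^2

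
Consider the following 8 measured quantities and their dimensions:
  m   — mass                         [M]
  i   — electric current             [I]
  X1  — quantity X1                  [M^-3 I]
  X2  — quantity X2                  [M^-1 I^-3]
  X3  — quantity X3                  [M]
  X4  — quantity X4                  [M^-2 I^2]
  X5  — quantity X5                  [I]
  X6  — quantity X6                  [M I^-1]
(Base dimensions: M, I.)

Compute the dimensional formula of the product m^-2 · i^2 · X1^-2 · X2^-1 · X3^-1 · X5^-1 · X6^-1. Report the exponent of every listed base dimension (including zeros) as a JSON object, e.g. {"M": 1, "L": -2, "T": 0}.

{"M": 3, "I": 3}

Exponent matrix [M,I] × [m,i,X1,X2,X3,X4,X5,X6]:
  M: [ 1  0 -3 -1  1 -2  0  1]
  I: [ 0  1  1 -3  0  2  1 -1]
  [M]: (-2)·1+(2)·0+(-2)·-3+(-1)·-1+(-1)·1+(-1)·0+(-1)·1 = 3
  [I]: (-2)·0+(2)·1+(-2)·1+(-1)·-3+(-1)·0+(-1)·1+(-1)·-1 = 3
⇒ M^3 I^3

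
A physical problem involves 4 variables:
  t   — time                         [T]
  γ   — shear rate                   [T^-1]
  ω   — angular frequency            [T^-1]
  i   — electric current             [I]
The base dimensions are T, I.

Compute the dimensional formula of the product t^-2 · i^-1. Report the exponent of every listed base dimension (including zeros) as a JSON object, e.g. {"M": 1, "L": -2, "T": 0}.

Exponent matrix [T,I] × [t,γ,ω,i]:
  T: [ 1 -1 -1  0]
  I: [ 0  0  0  1]
  [T]: (-2)·1+(-1)·0 = -2
  [I]: (-2)·0+(-1)·1 = -1
⇒ T^-2 I^-1

{"T": -2, "I": -1}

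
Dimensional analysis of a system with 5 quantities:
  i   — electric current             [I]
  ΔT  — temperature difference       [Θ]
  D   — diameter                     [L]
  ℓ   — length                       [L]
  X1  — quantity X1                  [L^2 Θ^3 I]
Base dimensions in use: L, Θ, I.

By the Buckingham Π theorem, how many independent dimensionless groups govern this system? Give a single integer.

Write exponents as rows L,Θ,I / cols i,ΔT,D,ℓ,X1:
  L: [ 0  0  1  1  2]
  Θ: [ 0  1  0  0  3]
  I: [ 1  0  0  0  1]
Row reduction gives pivot columns i,ΔT,D; rank = 3
Π count = n − r = 5 − 3 = 2

2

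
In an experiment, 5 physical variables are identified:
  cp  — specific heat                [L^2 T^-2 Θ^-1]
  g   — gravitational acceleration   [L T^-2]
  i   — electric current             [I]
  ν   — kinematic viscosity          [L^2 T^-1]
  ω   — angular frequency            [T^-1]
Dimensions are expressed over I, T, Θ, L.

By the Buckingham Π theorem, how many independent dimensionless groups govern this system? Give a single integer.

Write exponents as rows I,T,Θ,L / cols cp,g,i,ν,ω:
  I: [ 0  0  1  0  0]
  T: [-2 -2  0 -1 -1]
  Θ: [-1  0  0  0  0]
  L: [ 2  1  0  2  0]
RREF → pivots at {cp,g,i,ν} ⇒ r = 4
n=5, r=4 ⇒ 1 dimensionless group

1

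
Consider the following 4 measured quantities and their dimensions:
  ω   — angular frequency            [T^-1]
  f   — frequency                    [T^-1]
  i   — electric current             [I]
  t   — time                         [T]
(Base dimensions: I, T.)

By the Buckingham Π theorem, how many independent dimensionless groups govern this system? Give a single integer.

2

Exponent matrix [I,T] × [ω,f,i,t]:
  I: [ 0  0  1  0]
  T: [-1 -1  0  1]
Echelon form has 2 nonzero rows (pivots: ω,i)
4 vars − rank 2 = 2 Π groups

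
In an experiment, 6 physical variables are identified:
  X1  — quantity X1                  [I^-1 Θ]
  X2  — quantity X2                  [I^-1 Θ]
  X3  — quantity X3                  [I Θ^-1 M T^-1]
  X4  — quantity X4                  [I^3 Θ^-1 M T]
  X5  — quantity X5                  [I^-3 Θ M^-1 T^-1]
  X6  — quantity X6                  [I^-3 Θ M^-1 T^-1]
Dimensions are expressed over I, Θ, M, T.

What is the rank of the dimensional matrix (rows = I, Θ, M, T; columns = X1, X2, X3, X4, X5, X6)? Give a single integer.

Dimensional matrix (I×Θ×M×T by X1×X2×X3×X4×X5×X6):
  I: [-1 -1  1  3 -3 -3]
  Θ: [ 1  1 -1 -1  1  1]
  M: [ 0  0  1  1 -1 -1]
  T: [ 0  0 -1  1 -1 -1]
Echelon form has 3 nonzero rows (pivots: X1,X3,X4)

3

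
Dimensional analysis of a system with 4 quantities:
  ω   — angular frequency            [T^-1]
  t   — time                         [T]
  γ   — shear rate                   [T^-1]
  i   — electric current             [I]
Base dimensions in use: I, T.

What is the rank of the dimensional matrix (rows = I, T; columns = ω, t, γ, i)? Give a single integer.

2

Write exponents as rows I,T / cols ω,t,γ,i:
  I: [ 0  0  0  1]
  T: [-1  1 -1  0]
RREF → pivots at {ω,i} ⇒ r = 2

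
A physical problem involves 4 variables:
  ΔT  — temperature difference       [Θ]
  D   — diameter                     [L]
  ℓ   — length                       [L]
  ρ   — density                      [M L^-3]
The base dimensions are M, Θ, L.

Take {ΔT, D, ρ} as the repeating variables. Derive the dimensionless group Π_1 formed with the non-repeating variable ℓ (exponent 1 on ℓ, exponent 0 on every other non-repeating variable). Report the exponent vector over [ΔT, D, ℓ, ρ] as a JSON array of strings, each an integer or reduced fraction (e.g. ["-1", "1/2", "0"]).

["0", "-1", "1", "0"]

Dimensional matrix (M×Θ×L by ΔT×D×ℓ×ρ):
  M: [ 0  0  0  1]
  Θ: [ 1  0  0  0]
  L: [ 0  1  1 -3]
RREF → pivots at {ΔT,D,ρ} ⇒ r = 3
Pivot set = {ΔT,D,ρ}, free = {ℓ}
RREF:
  r0: [   1    0    0    0]
  r1: [   0    1    1    0]
  r2: [   0    0    0    1]
Fix exponent of ℓ at 1; solve each RREF row for its pivot's exponent:
  r0: exp(ΔT) + (0)·1 = 0 ⇒ exp(ΔT) = 0
  r1: exp(D) + (1)·1 = 0 ⇒ exp(D) = -1
  r2: exp(ρ) + (0)·1 = 0 ⇒ exp(ρ) = 0
Π_1 = D^-1 · ℓ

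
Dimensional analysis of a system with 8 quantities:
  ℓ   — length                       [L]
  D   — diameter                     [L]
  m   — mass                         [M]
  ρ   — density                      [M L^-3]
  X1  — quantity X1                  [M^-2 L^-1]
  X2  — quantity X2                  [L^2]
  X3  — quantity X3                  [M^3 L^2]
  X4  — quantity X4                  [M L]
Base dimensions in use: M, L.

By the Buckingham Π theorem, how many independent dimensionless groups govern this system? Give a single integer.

Write exponents as rows M,L / cols ℓ,D,m,ρ,X1,X2,X3,X4:
  M: [ 0  0  1  1 -2  0  3  1]
  L: [ 1  1  0 -3 -1  2  2  1]
Row reduction gives pivot columns ℓ,m; rank = 2
n=8, r=2 ⇒ 6 dimensionless groups

6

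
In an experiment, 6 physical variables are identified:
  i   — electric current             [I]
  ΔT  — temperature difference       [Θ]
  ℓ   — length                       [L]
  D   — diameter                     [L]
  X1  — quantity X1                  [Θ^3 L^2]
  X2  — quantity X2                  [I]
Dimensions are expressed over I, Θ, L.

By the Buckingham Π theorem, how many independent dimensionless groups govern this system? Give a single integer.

3

Exponent matrix [I,Θ,L] × [i,ΔT,ℓ,D,X1,X2]:
  I: [ 1  0  0  0  0  1]
  Θ: [ 0  1  0  0  3  0]
  L: [ 0  0  1  1  2  0]
RREF → pivots at {i,ΔT,ℓ} ⇒ r = 3
Π count = n − r = 6 − 3 = 3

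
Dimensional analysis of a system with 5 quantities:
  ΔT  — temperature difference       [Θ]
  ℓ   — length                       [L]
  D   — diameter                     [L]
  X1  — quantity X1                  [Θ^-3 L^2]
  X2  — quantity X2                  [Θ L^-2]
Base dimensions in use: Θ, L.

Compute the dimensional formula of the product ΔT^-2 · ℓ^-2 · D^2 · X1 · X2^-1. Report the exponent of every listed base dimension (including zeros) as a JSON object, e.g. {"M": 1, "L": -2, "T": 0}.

{"Θ": -6, "L": 4}

Write exponents as rows Θ,L / cols ΔT,ℓ,D,X1,X2:
  Θ: [ 1  0  0 -3  1]
  L: [ 0  1  1  2 -2]
  [Θ]: (-2)·1+(-2)·0+(2)·0+(1)·-3+(-1)·1 = -6
  [L]: (-2)·0+(-2)·1+(2)·1+(1)·2+(-1)·-2 = 4
⇒ Θ^-6 L^4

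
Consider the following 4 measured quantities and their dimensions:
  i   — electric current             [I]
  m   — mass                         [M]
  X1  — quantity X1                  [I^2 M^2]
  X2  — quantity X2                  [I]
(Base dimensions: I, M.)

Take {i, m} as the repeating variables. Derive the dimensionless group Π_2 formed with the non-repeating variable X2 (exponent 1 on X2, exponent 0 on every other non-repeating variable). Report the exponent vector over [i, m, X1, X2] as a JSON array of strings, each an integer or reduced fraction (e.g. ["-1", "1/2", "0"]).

["-1", "0", "0", "1"]

Write exponents as rows I,M / cols i,m,X1,X2:
  I: [ 1  0  2  1]
  M: [ 0  1  2  0]
RREF → pivots at {i,m} ⇒ r = 2
Pivot set = {i,m}, free = {X1,X2}
RREF:
  r0: [   1    0    2    1]
  r1: [   0    1    2    0]
Fix exponent of X2 at 1, X1 at 0; solve each RREF row for its pivot's exponent:
  r0: exp(i) + (1)·1 = 0 ⇒ exp(i) = -1
  r1: exp(m) + (0)·1 = 0 ⇒ exp(m) = 0
Π_2 = i^-1 · X2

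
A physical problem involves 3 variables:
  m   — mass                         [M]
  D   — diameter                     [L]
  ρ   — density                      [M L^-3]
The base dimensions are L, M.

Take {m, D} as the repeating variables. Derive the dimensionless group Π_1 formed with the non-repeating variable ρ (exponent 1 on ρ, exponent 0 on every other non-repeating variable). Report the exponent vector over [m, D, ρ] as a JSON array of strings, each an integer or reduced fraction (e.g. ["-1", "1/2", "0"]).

["-1", "3", "1"]

Exponent matrix [L,M] × [m,D,ρ]:
  L: [ 0  1 -3]
  M: [ 1  0  1]
Echelon form has 2 nonzero rows (pivots: m,D)
Repeat: m,D; free: ρ
RREF:
  r0: [   1    0    1]
  r1: [   0    1   -3]
Fix exponent of ρ at 1; solve each RREF row for its pivot's exponent:
  r0: exp(m) + (1)·1 = 0 ⇒ exp(m) = -1
  r1: exp(D) + (-3)·1 = 0 ⇒ exp(D) = 3
Π_1 = m^-1 · D^3 · ρ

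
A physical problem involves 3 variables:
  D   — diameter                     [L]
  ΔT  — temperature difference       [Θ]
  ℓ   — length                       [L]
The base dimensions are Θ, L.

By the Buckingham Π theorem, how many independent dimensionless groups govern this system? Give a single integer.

Write exponents as rows Θ,L / cols D,ΔT,ℓ:
  Θ: [ 0  1  0]
  L: [ 1  0  1]
Echelon form has 2 nonzero rows (pivots: D,ΔT)
Π count = n − r = 3 − 2 = 1

1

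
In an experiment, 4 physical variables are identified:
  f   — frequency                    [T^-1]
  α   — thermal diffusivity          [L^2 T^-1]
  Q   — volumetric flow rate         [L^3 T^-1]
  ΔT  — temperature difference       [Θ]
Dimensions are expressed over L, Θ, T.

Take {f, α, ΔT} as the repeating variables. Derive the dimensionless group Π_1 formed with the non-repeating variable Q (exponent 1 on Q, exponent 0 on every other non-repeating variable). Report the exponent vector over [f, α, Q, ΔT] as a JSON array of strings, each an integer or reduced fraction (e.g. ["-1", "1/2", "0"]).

Dimensional matrix (L×Θ×T by f×α×Q×ΔT):
  L: [ 0  2  3  0]
  Θ: [ 0  0  0  1]
  T: [-1 -1 -1  0]
RREF → pivots at {f,α,ΔT} ⇒ r = 3
Repeat: f,α,ΔT; free: Q
RREF:
  r0: [   1    0 -1/2    0]
  r1: [   0    1  3/2    0]
  r2: [   0    0    0    1]
Fix exponent of Q at 1; solve each RREF row for its pivot's exponent:
  r0: exp(f) + (-1/2)·1 = 0 ⇒ exp(f) = 1/2
  r1: exp(α) + (3/2)·1 = 0 ⇒ exp(α) = -3/2
  r2: exp(ΔT) + (0)·1 = 0 ⇒ exp(ΔT) = 0
Π_1 = f^(1/2) · α^(-3/2) · Q

["1/2", "-3/2", "1", "0"]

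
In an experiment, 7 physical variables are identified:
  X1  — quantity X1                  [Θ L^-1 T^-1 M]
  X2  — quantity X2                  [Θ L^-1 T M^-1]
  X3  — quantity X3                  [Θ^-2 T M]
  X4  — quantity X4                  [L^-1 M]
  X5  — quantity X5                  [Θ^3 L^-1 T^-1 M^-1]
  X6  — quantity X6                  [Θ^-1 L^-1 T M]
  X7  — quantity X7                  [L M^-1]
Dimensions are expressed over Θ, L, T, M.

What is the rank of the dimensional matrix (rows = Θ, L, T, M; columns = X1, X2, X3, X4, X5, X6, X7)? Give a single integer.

Write exponents as rows Θ,L,T,M / cols X1,X2,X3,X4,X5,X6,X7:
  Θ: [ 1  1 -2  0  3 -1  0]
  L: [-1 -1  0 -1 -1 -1  1]
  T: [-1  1  1  0 -1  1  0]
  M: [ 1 -1  1  1 -1  1 -1]
Echelon form has 3 nonzero rows (pivots: X1,X2,X3)

3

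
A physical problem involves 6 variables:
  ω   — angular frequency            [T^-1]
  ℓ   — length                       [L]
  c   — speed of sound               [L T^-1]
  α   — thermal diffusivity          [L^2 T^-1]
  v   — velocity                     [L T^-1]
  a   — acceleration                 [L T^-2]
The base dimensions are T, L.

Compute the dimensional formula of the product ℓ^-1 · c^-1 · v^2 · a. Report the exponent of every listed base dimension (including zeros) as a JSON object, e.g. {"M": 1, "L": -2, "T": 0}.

{"T": -3, "L": 1}

Write exponents as rows T,L / cols ω,ℓ,c,α,v,a:
  T: [-1  0 -1 -1 -1 -2]
  L: [ 0  1  1  2  1  1]
  [T]: (-1)·0+(-1)·-1+(2)·-1+(1)·-2 = -3
  [L]: (-1)·1+(-1)·1+(2)·1+(1)·1 = 1
⇒ T^-3 L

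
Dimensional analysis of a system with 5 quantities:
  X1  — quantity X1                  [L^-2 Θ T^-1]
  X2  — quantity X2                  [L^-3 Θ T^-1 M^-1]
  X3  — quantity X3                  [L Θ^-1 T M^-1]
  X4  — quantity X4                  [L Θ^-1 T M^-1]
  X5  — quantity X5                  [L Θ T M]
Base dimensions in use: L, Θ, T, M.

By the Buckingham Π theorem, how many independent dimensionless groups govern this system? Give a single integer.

Dimensional matrix (L×Θ×T×M by X1×X2×X3×X4×X5):
  L: [-2 -3  1  1  1]
  Θ: [ 1  1 -1 -1  1]
  T: [-1 -1  1  1  1]
  M: [ 0 -1 -1 -1  1]
Echelon form has 3 nonzero rows (pivots: X1,X2,X5)
n=5, r=3 ⇒ 2 dimensionless groups

2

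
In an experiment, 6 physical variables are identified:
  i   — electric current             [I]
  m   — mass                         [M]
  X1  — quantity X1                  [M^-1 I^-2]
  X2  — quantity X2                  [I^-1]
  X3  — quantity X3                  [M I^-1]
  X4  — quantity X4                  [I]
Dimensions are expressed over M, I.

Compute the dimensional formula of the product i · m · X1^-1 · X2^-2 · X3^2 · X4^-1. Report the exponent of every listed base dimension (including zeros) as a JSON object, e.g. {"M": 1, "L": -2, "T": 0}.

{"M": 4, "I": 2}

Dimensional matrix (M×I by i×m×X1×X2×X3×X4):
  M: [ 0  1 -1  0  1  0]
  I: [ 1  0 -2 -1 -1  1]
  [M]: (1)·0+(1)·1+(-1)·-1+(-2)·0+(2)·1+(-1)·0 = 4
  [I]: (1)·1+(1)·0+(-1)·-2+(-2)·-1+(2)·-1+(-1)·1 = 2
⇒ M^4 I^2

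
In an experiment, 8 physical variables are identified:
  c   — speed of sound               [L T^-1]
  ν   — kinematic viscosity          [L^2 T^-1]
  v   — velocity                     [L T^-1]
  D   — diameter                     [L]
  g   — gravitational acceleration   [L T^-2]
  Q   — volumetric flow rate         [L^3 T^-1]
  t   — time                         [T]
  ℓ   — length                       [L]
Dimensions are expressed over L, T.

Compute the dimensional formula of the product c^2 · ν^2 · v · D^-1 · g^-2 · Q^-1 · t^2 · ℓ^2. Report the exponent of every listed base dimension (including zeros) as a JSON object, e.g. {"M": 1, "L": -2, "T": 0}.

Dimensional matrix (L×T by c×ν×v×D×g×Q×t×ℓ):
  L: [ 1  2  1  1  1  3  0  1]
  T: [-1 -1 -1  0 -2 -1  1  0]
  [L]: (2)·1+(2)·2+(1)·1+(-1)·1+(-2)·1+(-1)·3+(2)·0+(2)·1 = 3
  [T]: (2)·-1+(2)·-1+(1)·-1+(-1)·0+(-2)·-2+(-1)·-1+(2)·1+(2)·0 = 2
⇒ L^3 T^2

{"L": 3, "T": 2}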